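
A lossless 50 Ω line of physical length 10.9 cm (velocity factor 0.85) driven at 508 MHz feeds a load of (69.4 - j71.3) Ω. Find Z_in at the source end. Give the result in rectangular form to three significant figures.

Z_in ≈ 15.7 + j8.08 Ω

λ = v/f = 0.85·c / 508 MHz = 0.502 m
βl = 2π·l/λ = 2π × 0.217 = 78.2°
tan(βl) = tan(78.2°) = 4.78
Z_in = Z_0·(Z_L + jZ_0·tanβl)/(Z_0 + jZ_L·tanβl)
     = 50·(69.4 + j167)/(390 + j331)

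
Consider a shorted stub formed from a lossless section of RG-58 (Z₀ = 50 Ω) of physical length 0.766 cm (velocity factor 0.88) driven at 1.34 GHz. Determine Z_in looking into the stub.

λ = v/f = 0.88·c / 1.34 GHz = 0.197 m
βl = 2π·l/λ = 2π × 0.0389 = 14°
tan(βl) = 0.249
For a shorted stub, Z_in = jZ_0·tan(βl)

Z_in ≈ +j12.5 Ω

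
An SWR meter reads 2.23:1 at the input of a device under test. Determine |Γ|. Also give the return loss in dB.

|Γ| ≈ 0.381; return loss ≈ 8.39 dB

|Γ| = (S − 1)/(S + 1) = (2.23 − 1)/(2.23 + 1) = 1.23/3.23
RL = −20·log₁₀|Γ| = −20·log₁₀(0.381)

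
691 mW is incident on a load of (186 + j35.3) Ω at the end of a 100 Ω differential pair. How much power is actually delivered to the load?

|Γ| = |(86 + j35.3)/(286 + j35.3)| = 0.323
|Γ|² = 0.104
P_refl = |Γ|²·P_inc = 71.9 mW, P_del = (1 − |Γ|²)·P_inc = 619 mW

P_delivered ≈ 619 mW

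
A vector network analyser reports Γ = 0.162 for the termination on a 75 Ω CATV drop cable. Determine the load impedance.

Z_L = Z_0·(1 + Γ)/(1 − Γ) = 75·(1.16)/(0.838)

Z_L ≈ 104 Ω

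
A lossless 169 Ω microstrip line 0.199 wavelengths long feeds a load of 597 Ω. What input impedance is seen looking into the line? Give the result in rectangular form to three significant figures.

Z_in ≈ 52.6 − j51.1 Ω

βl = 2π × 0.199 = 71.6°
tan(βl) = tan(71.6°) = 3.01
Z_in = Z_0·(Z_L + jZ_0·tanβl)/(Z_0 + jZ_L·tanβl)
     = 169·(597 + j509)/(169 + j1800)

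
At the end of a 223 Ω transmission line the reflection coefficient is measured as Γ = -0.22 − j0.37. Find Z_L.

Z_L = Z_0·(1 + Γ)/(1 − Γ) = 223·(0.78 − j0.37)/(1.22 + j0.37)

Z_L ≈ 112 − j102 Ω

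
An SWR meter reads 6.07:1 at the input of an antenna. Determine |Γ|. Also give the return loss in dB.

|Γ| ≈ 0.717; return loss ≈ 2.89 dB

|Γ| = (S − 1)/(S + 1) = (6.07 − 1)/(6.07 + 1) = 5.07/7.07
RL = −20·log₁₀|Γ| = −20·log₁₀(0.717)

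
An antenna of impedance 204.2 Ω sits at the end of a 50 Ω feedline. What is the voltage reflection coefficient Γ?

Γ = 0.607

Γ = (Z_L − Z_0)/(Z_L + Z_0) = (204.2 − 50)/(204.2 + 50) = 154.2/254.2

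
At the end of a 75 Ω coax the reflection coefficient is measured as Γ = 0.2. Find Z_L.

Z_L ≈ 112 Ω

Z_L = Z_0·(1 + Γ)/(1 − Γ) = 75·(1.2)/(0.8)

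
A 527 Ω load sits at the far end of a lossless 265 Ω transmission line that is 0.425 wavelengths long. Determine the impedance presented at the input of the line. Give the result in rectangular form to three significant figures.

βl = 2π × 0.425 = 153°
tan(βl) = tan(153°) = -0.51
Z_in = Z_0·(Z_L + jZ_0·tanβl)/(Z_0 + jZ_L·tanβl)
     = 265·(527 − j135)/(265 − j269)

Z_in ≈ 328 + j197 Ω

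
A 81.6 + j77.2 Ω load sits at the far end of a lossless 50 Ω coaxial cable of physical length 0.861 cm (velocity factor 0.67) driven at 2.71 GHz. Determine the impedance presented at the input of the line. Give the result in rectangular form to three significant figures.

λ = v/f = 0.67·c / 2.71 GHz = 0.0742 m
βl = 2π·l/λ = 2π × 0.116 = 41.8°
tan(βl) = tan(41.8°) = 0.894
Z_in = Z_0·(Z_L + jZ_0·tanβl)/(Z_0 + jZ_L·tanβl)
     = 50·(81.6 + j122)/(-19 + j72.9)

Z_in ≈ 64.6 − j72.8 Ω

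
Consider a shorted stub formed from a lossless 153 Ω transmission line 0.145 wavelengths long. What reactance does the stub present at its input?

βl = 2π × 0.145 = 52.2°
tan(βl) = 1.29
For a shorted stub, Z_in = jZ_0·tan(βl)

X_in ≈ 197 Ω (inductive)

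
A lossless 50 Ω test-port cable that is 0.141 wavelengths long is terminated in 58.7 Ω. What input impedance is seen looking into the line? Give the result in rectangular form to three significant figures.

βl = 2π × 0.141 = 50.8°
tan(βl) = tan(50.8°) = 1.22
Z_in = Z_0·(Z_L + jZ_0·tanβl)/(Z_0 + jZ_L·tanβl)
     = 50·(58.7 + j61.2)/(50 + j71.9)

Z_in ≈ 47.8 − j7.55 Ω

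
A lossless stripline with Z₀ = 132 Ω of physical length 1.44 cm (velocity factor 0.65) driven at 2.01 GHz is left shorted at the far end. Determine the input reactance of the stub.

X_in ≈ 178 Ω (inductive)

λ = v/f = 0.65·c / 2.01 GHz = 0.097 m
βl = 2π·l/λ = 2π × 0.148 = 53.4°
tan(βl) = 1.35
For a shorted stub, Z_in = jZ_0·tan(βl)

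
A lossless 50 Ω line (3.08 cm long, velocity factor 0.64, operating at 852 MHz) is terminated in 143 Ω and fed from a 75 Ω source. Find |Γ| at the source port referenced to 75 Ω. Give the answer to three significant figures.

|Γ| ≈ 0.538

λ = v/f = 0.64·c / 852 MHz = 0.225 m
βl = 2π·l/λ = 2π × 0.137 = 49.2°
tan(βl) = 1.16
Z_in = Z_0·(Z_L + jZ_0·tanβl)/(Z_0 + jZ_L·tanβl) = 28 − j34.7 Ω
Γ_s = (Z_in − Z_s)/(Z_in + Z_s) = (-47 − j34.7)/(103 − j34.7), |Γ_s| = 0.538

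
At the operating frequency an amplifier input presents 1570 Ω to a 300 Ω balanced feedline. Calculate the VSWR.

Γ = (1570 − 300)/(1570 + 300) = 0.679
VSWR = (1 + 0.679)/(1 − 0.679)

VSWR ≈ 5.23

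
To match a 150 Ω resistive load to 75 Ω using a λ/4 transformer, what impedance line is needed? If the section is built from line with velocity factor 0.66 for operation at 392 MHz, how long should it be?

Z_qwt ≈ 106 Ω; length ≈ 12.6 cm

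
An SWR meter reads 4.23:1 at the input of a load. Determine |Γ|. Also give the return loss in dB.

|Γ| ≈ 0.618; return loss ≈ 4.19 dB

|Γ| = (S − 1)/(S + 1) = (4.23 − 1)/(4.23 + 1) = 3.23/5.23
RL = −20·log₁₀|Γ| = −20·log₁₀(0.618)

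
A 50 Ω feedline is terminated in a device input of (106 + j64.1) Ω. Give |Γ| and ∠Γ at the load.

Γ = (Z_L − Z_0)/(Z_L + Z_0) = (56 + j64.1)/(156 + j64.1)
|Γ| = 85.1/169 = 0.505

Γ ≈ 0.505 ∠ 26.5°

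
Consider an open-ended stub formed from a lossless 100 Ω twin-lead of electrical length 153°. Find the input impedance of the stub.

Z_in ≈ +j196 Ω

tan(βl) = -0.51
For an open-ended stub, Z_in = −jZ_0·cot(βl) = −jZ_0/tan(βl)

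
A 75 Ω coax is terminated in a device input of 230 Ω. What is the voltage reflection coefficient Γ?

Γ = 0.508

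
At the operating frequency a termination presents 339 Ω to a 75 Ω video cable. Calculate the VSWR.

VSWR ≈ 4.52

For a purely resistive load, VSWR = R_L/Z_0 or Z_0/R_L (whichever > 1) = 339/75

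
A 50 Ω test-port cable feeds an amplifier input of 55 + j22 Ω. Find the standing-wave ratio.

VSWR ≈ 1.53

Γ = (Z_L − Z_0)/(Z_L + Z_0) = (5 + j22)/(105 + j22)
|Γ| = 22.6/107 = 0.21
VSWR = (1 + |Γ|)/(1 − |Γ|) = 1.21/0.79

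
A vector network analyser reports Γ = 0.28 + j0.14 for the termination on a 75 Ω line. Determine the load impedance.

Z_L ≈ 126 + j39 Ω

Z_L = Z_0·(1 + Γ)/(1 − Γ) = 75·(1.28 + j0.14)/(0.72 − j0.14)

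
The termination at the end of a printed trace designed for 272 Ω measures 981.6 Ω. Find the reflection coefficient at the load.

Γ = (Z_L − Z_0)/(Z_L + Z_0) = (981.6 − 272)/(981.6 + 272) = 709.6/1254

Γ = 0.566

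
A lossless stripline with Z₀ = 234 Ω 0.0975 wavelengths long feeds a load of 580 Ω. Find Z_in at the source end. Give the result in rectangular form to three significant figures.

Z_in ≈ 215 − j210 Ω

βl = 2π × 0.0975 = 35.1°
tan(βl) = tan(35.1°) = 0.703
Z_in = Z_0·(Z_L + jZ_0·tanβl)/(Z_0 + jZ_L·tanβl)
     = 234·(580 + j164)/(234 + j408)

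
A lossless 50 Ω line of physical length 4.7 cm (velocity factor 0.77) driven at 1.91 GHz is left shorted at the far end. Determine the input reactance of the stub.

λ = v/f = 0.77·c / 1.91 GHz = 0.121 m
βl = 2π·l/λ = 2π × 0.389 = 140°
tan(βl) = -0.842
For a shorted stub, Z_in = jZ_0·tan(βl)

X_in ≈ -42.1 Ω (capacitive)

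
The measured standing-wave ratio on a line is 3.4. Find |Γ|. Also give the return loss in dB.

|Γ| ≈ 0.545; return loss ≈ 5.26 dB

|Γ| = (S − 1)/(S + 1) = (3.4 − 1)/(3.4 + 1) = 2.4/4.4
RL = −20·log₁₀|Γ| = −20·log₁₀(0.545)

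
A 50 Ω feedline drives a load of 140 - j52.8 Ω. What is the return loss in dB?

Γ = (90 − j52.8)/(190 − j52.8), |Γ| = 0.529
RL = −20·log₁₀|Γ| = −20·log₁₀(0.529)

RL ≈ 5.53 dB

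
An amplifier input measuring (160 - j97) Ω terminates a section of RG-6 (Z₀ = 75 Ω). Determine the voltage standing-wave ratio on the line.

VSWR ≈ 3.06

Γ = (Z_L − Z_0)/(Z_L + Z_0) = (85 − j97)/(235 − j97)
|Γ| = 129/254 = 0.507
VSWR = (1 + |Γ|)/(1 − |Γ|) = 1.51/0.493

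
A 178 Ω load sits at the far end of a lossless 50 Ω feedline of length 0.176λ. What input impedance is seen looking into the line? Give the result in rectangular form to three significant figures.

βl = 2π × 0.176 = 63.4°
tan(βl) = tan(63.4°) = 1.99
Z_in = Z_0·(Z_L + jZ_0·tanβl)/(Z_0 + jZ_L·tanβl)
     = 50·(178 + j99.7)/(50 + j355)

Z_in ≈ 17.2 − j22.7 Ω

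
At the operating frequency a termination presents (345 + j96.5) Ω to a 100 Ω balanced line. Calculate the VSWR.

Γ = (Z_L − Z_0)/(Z_L + Z_0) = (245 + j96.5)/(445 + j96.5)
|Γ| = 263/455 = 0.578
VSWR = (1 + |Γ|)/(1 − |Γ|) = 1.58/0.422

VSWR ≈ 3.74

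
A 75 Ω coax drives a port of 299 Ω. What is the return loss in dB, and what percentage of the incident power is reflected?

RL ≈ 4.45 dB; 35.9% of incident power reflected

Γ = (299 − 75)/(299 + 75) = 0.599
RL = −20·log₁₀(0.599) = 4.45 dB
P_refl/P_inc = |Γ|² = 0.359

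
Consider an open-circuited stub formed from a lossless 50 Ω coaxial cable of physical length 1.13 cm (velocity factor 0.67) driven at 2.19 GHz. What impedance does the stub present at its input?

λ = v/f = 0.67·c / 2.19 GHz = 0.0918 m
βl = 2π·l/λ = 2π × 0.123 = 44.3°
tan(βl) = 0.977
For an open-circuited stub, Z_in = −jZ_0·cot(βl) = −jZ_0/tan(βl)

Z_in ≈ −j51.2 Ω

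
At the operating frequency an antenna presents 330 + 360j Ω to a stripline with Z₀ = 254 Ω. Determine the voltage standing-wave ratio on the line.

Γ = (Z_L − Z_0)/(Z_L + Z_0) = (76 + j360)/(584 + j360)
|Γ| = 368/686 = 0.536
VSWR = (1 + |Γ|)/(1 − |Γ|) = 1.54/0.464

VSWR ≈ 3.31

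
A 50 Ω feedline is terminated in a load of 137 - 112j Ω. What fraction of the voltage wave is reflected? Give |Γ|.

|Γ| ≈ 0.651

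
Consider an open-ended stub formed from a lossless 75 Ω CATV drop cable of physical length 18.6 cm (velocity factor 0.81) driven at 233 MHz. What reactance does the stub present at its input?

λ = v/f = 0.81·c / 233 MHz = 1.04 m
βl = 2π·l/λ = 2π × 0.178 = 64.2°
tan(βl) = 2.07
For an open-ended stub, Z_in = −jZ_0·cot(βl) = −jZ_0/tan(βl)

X_in ≈ -36.2 Ω (capacitive)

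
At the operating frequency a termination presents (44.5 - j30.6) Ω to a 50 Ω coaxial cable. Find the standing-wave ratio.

VSWR ≈ 1.91

Γ = (Z_L − Z_0)/(Z_L + Z_0) = (-5.5 − j30.6)/(94.5 − j30.6)
|Γ| = 31.1/99.3 = 0.313
VSWR = (1 + |Γ|)/(1 − |Γ|) = 1.31/0.687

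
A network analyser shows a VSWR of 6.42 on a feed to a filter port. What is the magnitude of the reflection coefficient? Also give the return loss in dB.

|Γ| = (S − 1)/(S + 1) = (6.42 − 1)/(6.42 + 1) = 5.42/7.42
RL = −20·log₁₀|Γ| = −20·log₁₀(0.73)

|Γ| ≈ 0.73; return loss ≈ 2.73 dB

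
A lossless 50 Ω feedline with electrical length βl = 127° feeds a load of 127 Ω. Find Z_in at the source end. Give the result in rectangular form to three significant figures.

tan(βl) = tan(127°) = -1.33
Z_in = Z_0·(Z_L + jZ_0·tanβl)/(Z_0 + jZ_L·tanβl)
     = 50·(127 − j66.4)/(50 − j169)

Z_in ≈ 28.4 + j29.3 Ω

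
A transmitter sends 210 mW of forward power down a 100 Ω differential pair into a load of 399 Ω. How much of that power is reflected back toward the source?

P_reflected ≈ 75.4 mW

Γ = (399 − 100)/(399 + 100) = 0.599
|Γ|² = 0.359
P_refl = |Γ|²·P_inc = 75.4 mW, P_del = (1 − |Γ|²)·P_inc = 135 mW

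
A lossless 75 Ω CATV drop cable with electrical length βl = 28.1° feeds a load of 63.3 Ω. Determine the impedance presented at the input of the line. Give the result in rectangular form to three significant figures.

tan(βl) = tan(28.1°) = 0.534
Z_in = Z_0·(Z_L + jZ_0·tanβl)/(Z_0 + jZ_L·tanβl)
     = 75·(63.3 + j40)/(75 + j33.8)

Z_in ≈ 67.6 + j9.58 Ω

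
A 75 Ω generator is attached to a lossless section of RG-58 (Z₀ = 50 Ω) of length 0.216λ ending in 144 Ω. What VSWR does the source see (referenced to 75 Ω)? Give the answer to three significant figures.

VSWR ≈ 4.22

βl = 2π × 0.216 = 77.8°
tan(βl) = 4.61
Z_in = Z_0·(Z_L + jZ_0·tanβl)/(Z_0 + jZ_L·tanβl) = 18.1 − j9.49 Ω
Γ_s = (Z_in − Z_s)/(Z_in + Z_s) = (-56.9 − j9.49)/(93.1 − j9.49), |Γ_s| = 0.617
VSWR = (1 + |Γ_s|)/(1 − |Γ_s|)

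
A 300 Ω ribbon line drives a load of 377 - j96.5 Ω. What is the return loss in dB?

RL ≈ 14.9 dB

Γ = (77 − j96.5)/(677 − j96.5), |Γ| = 0.181
RL = −20·log₁₀|Γ| = −20·log₁₀(0.181)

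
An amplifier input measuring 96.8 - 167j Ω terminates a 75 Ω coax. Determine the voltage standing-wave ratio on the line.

VSWR ≈ 5.73

Γ = (Z_L − Z_0)/(Z_L + Z_0) = (21.8 − j167)/(171.8 − j167)
|Γ| = 168/240 = 0.703
VSWR = (1 + |Γ|)/(1 − |Γ|) = 1.7/0.297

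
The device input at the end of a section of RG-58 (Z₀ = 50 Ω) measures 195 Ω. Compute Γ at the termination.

Γ = 0.592

Γ = (Z_L − Z_0)/(Z_L + Z_0) = (195 − 50)/(195 + 50) = 145/245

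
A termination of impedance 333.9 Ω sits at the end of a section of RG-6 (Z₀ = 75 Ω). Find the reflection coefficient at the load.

Γ = (Z_L − Z_0)/(Z_L + Z_0) = (333.9 − 75)/(333.9 + 75) = 258.9/408.9

Γ = 0.633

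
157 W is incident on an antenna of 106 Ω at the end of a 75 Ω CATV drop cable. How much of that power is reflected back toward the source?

P_reflected ≈ 4.61 W

Γ = (106 − 75)/(106 + 75) = 0.171
|Γ|² = 0.0293
P_refl = |Γ|²·P_inc = 4.61 W, P_del = (1 − |Γ|²)·P_inc = 152 W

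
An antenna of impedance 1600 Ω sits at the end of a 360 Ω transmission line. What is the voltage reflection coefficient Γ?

Γ = 0.633

Γ = (Z_L − Z_0)/(Z_L + Z_0) = (1600 − 360)/(1600 + 360) = 1240/1960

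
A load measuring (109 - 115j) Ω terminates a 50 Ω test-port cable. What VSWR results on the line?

VSWR ≈ 4.86

Γ = (Z_L − Z_0)/(Z_L + Z_0) = (59 − j115)/(159 − j115)
|Γ| = 129/196 = 0.659
VSWR = (1 + |Γ|)/(1 − |Γ|) = 1.66/0.341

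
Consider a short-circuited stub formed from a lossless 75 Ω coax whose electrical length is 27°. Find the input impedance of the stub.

tan(βl) = 0.51
For a short-circuited stub, Z_in = jZ_0·tan(βl)

Z_in ≈ +j38.2 Ω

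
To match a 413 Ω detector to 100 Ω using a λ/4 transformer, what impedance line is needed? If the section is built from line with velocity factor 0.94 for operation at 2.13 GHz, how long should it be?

Z_qwt = √(Z_0·R_L) = √(100 × 413) = √41300
λ = 0.94·c/f = 0.132 m, so l = λ/4 = 0.0331 m

Z_qwt ≈ 203 Ω; length ≈ 3.31 cm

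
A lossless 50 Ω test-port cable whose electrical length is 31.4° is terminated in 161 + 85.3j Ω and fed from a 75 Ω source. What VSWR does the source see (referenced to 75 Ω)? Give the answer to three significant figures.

tan(βl) = 0.61
Z_in = Z_0·(Z_L + jZ_0·tanβl)/(Z_0 + jZ_L·tanβl) = 57.2 − j83.1 Ω
Γ_s = (Z_in − Z_s)/(Z_in + Z_s) = (-17.8 − j83.1)/(132 − j83.1), |Γ_s| = 0.544
VSWR = (1 + |Γ_s|)/(1 − |Γ_s|)

VSWR ≈ 3.39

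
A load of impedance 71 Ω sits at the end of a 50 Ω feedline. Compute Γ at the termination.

Γ = 0.174

Γ = (Z_L − Z_0)/(Z_L + Z_0) = (71 − 50)/(71 + 50) = 21/121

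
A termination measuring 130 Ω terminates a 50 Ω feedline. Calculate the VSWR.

For a purely resistive load, VSWR = R_L/Z_0 or Z_0/R_L (whichever > 1) = 130/50

VSWR ≈ 2.6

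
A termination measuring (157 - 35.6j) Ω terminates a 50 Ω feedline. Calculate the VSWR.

VSWR ≈ 3.32

Γ = (Z_L − Z_0)/(Z_L + Z_0) = (107 − j35.6)/(207 − j35.6)
|Γ| = 113/210 = 0.537
VSWR = (1 + |Γ|)/(1 − |Γ|) = 1.54/0.463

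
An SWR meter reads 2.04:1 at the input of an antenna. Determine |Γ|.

|Γ| ≈ 0.342

|Γ| = (S − 1)/(S + 1) = (2.04 − 1)/(2.04 + 1) = 1.04/3.04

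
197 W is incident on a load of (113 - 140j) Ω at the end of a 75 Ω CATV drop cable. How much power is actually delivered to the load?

|Γ| = |(38 − j140)/(188 − j140)| = 0.619
|Γ|² = 0.383
P_refl = |Γ|²·P_inc = 75.5 W, P_del = (1 − |Γ|²)·P_inc = 122 W

P_delivered ≈ 122 W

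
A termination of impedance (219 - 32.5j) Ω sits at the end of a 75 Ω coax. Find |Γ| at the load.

Γ = (Z_L − Z_0)/(Z_L + Z_0) = (144 − j32.5)/(294 − j32.5)
|Γ| = 148/296

|Γ| ≈ 0.499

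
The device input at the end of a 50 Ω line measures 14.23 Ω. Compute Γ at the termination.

Γ = -0.557

Γ = (Z_L − Z_0)/(Z_L + Z_0) = (14.23 − 50)/(14.23 + 50) = -35.77/64.23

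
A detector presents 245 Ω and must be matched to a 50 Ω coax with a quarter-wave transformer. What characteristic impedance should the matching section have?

Z_qwt = √(Z_0·R_L) = √(50 × 245) = √12250

Z_qwt ≈ 111 Ω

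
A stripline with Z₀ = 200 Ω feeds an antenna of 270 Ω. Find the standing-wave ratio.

VSWR ≈ 1.35

Γ = (270 − 200)/(270 + 200) = 0.149
VSWR = (1 + 0.149)/(1 − 0.149)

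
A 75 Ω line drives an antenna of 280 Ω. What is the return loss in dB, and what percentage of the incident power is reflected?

Γ = (280 − 75)/(280 + 75) = 0.577
RL = −20·log₁₀(0.577) = 4.77 dB
P_refl/P_inc = |Γ|² = 0.333

RL ≈ 4.77 dB; 33.3% of incident power reflected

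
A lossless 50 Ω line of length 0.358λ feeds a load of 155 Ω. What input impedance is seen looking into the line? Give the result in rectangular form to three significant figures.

Z_in ≈ 24.9 + j33.8 Ω

βl = 2π × 0.358 = 129°
tan(βl) = tan(129°) = -1.24
Z_in = Z_0·(Z_L + jZ_0·tanβl)/(Z_0 + jZ_L·tanβl)
     = 50·(155 − j62)/(50 − j192)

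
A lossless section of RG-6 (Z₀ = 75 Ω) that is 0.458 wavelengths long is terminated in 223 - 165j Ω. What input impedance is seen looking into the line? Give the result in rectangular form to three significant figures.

βl = 2π × 0.458 = 165°
tan(βl) = tan(165°) = -0.27
Z_in = Z_0·(Z_L + jZ_0·tanβl)/(Z_0 + jZ_L·tanβl)
     = 75·(223 − j185)/(30.4 − j60.3)

Z_in ≈ 295 + j128 Ω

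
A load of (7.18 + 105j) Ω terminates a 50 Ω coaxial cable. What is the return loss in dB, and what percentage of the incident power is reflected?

RL ≈ 0.46 dB; 90% of incident power reflected

Γ = (-42.82 + j105)/(57.18 + j105), |Γ| = 0.948
RL = −20·log₁₀(0.948) = 0.46 dB
P_refl/P_inc = |Γ|² = 0.9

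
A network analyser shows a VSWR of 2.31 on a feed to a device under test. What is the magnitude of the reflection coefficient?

|Γ| ≈ 0.396

|Γ| = (S − 1)/(S + 1) = (2.31 − 1)/(2.31 + 1) = 1.31/3.31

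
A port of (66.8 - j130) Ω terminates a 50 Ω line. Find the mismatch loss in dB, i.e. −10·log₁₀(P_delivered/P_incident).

mismatch loss ≈ 3.59 dB

Γ = (16.8 − j130)/(116.8 − j130), |Γ| = 0.75
|Γ|² = 0.563, so P_del/P_inc = 1 − |Γ|² = 0.437
ML = −10·log₁₀(1 − |Γ|²)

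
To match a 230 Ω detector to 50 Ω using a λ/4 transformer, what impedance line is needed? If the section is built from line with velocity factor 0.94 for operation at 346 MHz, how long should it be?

Z_qwt ≈ 107 Ω; length ≈ 20.4 cm

Z_qwt = √(Z_0·R_L) = √(50 × 230) = √11500
λ = 0.94·c/f = 0.815 m, so l = λ/4 = 0.204 m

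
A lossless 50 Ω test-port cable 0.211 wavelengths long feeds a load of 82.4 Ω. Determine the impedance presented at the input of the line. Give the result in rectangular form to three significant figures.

Z_in ≈ 31.5 − j7.72 Ω

βl = 2π × 0.211 = 76°
tan(βl) = tan(76°) = 4
Z_in = Z_0·(Z_L + jZ_0·tanβl)/(Z_0 + jZ_L·tanβl)
     = 50·(82.4 + j200)/(50 + j330)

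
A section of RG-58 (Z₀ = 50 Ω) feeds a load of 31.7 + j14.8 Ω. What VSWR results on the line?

VSWR ≈ 1.79

Γ = (Z_L − Z_0)/(Z_L + Z_0) = (-18.3 + j14.8)/(81.7 + j14.8)
|Γ| = 23.5/83 = 0.283
VSWR = (1 + |Γ|)/(1 − |Γ|) = 1.28/0.717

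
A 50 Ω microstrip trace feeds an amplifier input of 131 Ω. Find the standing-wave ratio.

VSWR ≈ 2.62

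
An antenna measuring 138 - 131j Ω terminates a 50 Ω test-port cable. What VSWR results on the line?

VSWR ≈ 5.43

Γ = (Z_L − Z_0)/(Z_L + Z_0) = (88 − j131)/(188 − j131)
|Γ| = 158/229 = 0.689
VSWR = (1 + |Γ|)/(1 − |Γ|) = 1.69/0.311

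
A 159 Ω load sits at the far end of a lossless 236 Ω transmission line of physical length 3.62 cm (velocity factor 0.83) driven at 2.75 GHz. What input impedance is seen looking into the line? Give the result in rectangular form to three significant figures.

Z_in ≈ 196 − j75.7 Ω

λ = v/f = 0.83·c / 2.75 GHz = 0.0905 m
βl = 2π·l/λ = 2π × 0.4 = 144°
tan(βl) = tan(144°) = -0.728
Z_in = Z_0·(Z_L + jZ_0·tanβl)/(Z_0 + jZ_L·tanβl)
     = 236·(159 − j172)/(236 − j116)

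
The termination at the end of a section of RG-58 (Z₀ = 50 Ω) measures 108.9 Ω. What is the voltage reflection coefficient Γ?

Γ = (Z_L − Z_0)/(Z_L + Z_0) = (108.9 − 50)/(108.9 + 50) = 58.9/158.9

Γ = 0.371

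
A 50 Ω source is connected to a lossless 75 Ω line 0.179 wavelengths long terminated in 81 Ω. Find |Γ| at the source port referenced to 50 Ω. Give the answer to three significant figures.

βl = 2π × 0.179 = 64.4°
tan(βl) = 2.09
Z_in = Z_0·(Z_L + jZ_0·tanβl)/(Z_0 + jZ_L·tanβl) = 71.3 − j4.28 Ω
Γ_s = (Z_in − Z_s)/(Z_in + Z_s) = (21.3 − j4.28)/(121 − j4.28), |Γ_s| = 0.179

|Γ| ≈ 0.179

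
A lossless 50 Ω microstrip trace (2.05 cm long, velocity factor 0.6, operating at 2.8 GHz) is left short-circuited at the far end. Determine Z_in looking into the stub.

Z_in ≈ −j108 Ω

λ = v/f = 0.6·c / 2.8 GHz = 0.0643 m
βl = 2π·l/λ = 2π × 0.319 = 115°
tan(βl) = -2.16
For a short-circuited stub, Z_in = jZ_0·tan(βl)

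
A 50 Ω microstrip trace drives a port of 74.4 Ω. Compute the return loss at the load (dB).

RL ≈ 14.1 dB

Γ = (74.4 − 50)/(74.4 + 50) = 0.196
RL = −20·log₁₀|Γ| = −20·log₁₀(0.196)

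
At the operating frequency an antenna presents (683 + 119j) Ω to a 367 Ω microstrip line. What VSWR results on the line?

VSWR ≈ 1.94

Γ = (Z_L − Z_0)/(Z_L + Z_0) = (316 + j119)/(1050 + j119)
|Γ| = 338/1060 = 0.32
VSWR = (1 + |Γ|)/(1 − |Γ|) = 1.32/0.68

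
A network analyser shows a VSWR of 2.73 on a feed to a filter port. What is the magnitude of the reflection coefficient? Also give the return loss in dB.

|Γ| ≈ 0.464; return loss ≈ 6.67 dB

|Γ| = (S − 1)/(S + 1) = (2.73 − 1)/(2.73 + 1) = 1.73/3.73
RL = −20·log₁₀|Γ| = −20·log₁₀(0.464)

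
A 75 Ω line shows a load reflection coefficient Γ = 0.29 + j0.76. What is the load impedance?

Z_L ≈ 23.5 + j105 Ω

Z_L = Z_0·(1 + Γ)/(1 − Γ) = 75·(1.29 + j0.76)/(0.71 − j0.76)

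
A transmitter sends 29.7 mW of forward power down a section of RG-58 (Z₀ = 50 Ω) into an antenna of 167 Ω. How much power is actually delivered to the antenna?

Γ = (167 − 50)/(167 + 50) = 0.539
|Γ|² = 0.291
P_refl = |Γ|²·P_inc = 8.63 mW, P_del = (1 − |Γ|²)·P_inc = 21.1 mW

P_delivered ≈ 21.1 mW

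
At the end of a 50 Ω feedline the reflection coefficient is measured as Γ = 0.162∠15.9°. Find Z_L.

Z_L = Z_0·(1 + Γ)/(1 − Γ) = 50·(1.16 + j0.0444)/(0.844 − j0.0444)

Z_L ≈ 68.1 + j6.21 Ω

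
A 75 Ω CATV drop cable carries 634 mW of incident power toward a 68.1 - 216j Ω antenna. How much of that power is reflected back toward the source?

|Γ| = |(-6.9 − j216)/(143.1 − j216)| = 0.834
|Γ|² = 0.696
P_refl = |Γ|²·P_inc = 441 mW, P_del = (1 − |Γ|²)·P_inc = 193 mW

P_reflected ≈ 441 mW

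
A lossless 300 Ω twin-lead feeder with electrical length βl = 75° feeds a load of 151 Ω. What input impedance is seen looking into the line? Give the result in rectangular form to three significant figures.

Z_in ≈ 498 + j185 Ω

tan(βl) = tan(75°) = 3.73
Z_in = Z_0·(Z_L + jZ_0·tanβl)/(Z_0 + jZ_L·tanβl)
     = 300·(151 + j1120)/(300 + j564)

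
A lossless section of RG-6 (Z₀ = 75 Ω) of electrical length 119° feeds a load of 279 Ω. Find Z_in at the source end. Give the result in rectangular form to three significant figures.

tan(βl) = tan(119°) = -1.8
Z_in = Z_0·(Z_L + jZ_0·tanβl)/(Z_0 + jZ_L·tanβl)
     = 75·(279 − j135)/(75 − j503)

Z_in ≈ 25.8 + j37.7 Ω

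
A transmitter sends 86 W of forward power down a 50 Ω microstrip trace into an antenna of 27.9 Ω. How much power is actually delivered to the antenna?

P_delivered ≈ 79.1 W

Γ = (27.9 − 50)/(27.9 + 50) = -0.284
|Γ|² = 0.0805
P_refl = |Γ|²·P_inc = 6.92 W, P_del = (1 − |Γ|²)·P_inc = 79.1 W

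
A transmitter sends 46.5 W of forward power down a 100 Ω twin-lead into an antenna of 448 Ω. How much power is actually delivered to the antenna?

Γ = (448 − 100)/(448 + 100) = 0.635
|Γ|² = 0.403
P_refl = |Γ|²·P_inc = 18.8 W, P_del = (1 − |Γ|²)·P_inc = 27.7 W

P_delivered ≈ 27.7 W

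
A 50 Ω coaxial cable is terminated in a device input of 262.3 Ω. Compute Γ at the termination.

Γ = (Z_L − Z_0)/(Z_L + Z_0) = (262.3 − 50)/(262.3 + 50) = 212.3/312.3

Γ = 0.68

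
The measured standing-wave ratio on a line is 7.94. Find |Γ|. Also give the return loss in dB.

|Γ| = (S − 1)/(S + 1) = (7.94 − 1)/(7.94 + 1) = 6.94/8.94
RL = −20·log₁₀|Γ| = −20·log₁₀(0.776)

|Γ| ≈ 0.776; return loss ≈ 2.2 dB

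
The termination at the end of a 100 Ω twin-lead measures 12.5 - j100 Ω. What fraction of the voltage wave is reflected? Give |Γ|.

|Γ| ≈ 0.883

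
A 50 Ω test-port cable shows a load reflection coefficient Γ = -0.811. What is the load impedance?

Z_L = Z_0·(1 + Γ)/(1 − Γ) = 50·(0.189)/(1.81)

Z_L ≈ 5.22 Ω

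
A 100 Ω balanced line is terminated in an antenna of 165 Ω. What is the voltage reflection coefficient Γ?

Γ = (Z_L − Z_0)/(Z_L + Z_0) = (165 − 100)/(165 + 100) = 65/265

Γ = 0.245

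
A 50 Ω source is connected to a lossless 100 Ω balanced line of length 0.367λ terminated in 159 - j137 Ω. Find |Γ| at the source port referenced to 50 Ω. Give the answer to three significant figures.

βl = 2π × 0.367 = 132°
tan(βl) = -1.11
Z_in = Z_0·(Z_L + jZ_0·tanβl)/(Z_0 + jZ_L·tanβl) = 105 + j121 Ω
Γ_s = (Z_in − Z_s)/(Z_in + Z_s) = (55.3 + j121)/(155 + j121), |Γ_s| = 0.676

|Γ| ≈ 0.676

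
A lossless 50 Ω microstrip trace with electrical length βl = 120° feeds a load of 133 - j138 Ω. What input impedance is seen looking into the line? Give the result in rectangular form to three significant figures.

Z_in ≈ 15 + j41.2 Ω

tan(βl) = tan(120°) = -1.73
Z_in = Z_0·(Z_L + jZ_0·tanβl)/(Z_0 + jZ_L·tanβl)
     = 50·(133 − j225)/(-189 − j230)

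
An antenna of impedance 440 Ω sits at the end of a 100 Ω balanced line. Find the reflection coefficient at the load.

Γ = (Z_L − Z_0)/(Z_L + Z_0) = (440 − 100)/(440 + 100) = 340/540

Γ = 0.63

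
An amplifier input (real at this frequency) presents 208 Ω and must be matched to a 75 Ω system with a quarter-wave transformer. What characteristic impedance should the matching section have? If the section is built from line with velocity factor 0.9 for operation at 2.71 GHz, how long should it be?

Z_qwt ≈ 125 Ω; length ≈ 2.49 cm

Z_qwt = √(Z_0·R_L) = √(75 × 208) = √15600
λ = 0.9·c/f = 0.0996 m, so l = λ/4 = 0.0249 m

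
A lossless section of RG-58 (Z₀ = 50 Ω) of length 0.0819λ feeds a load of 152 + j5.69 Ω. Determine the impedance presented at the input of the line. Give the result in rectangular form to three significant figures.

Z_in ≈ 52.4 − j59.9 Ω

βl = 2π × 0.0819 = 29.5°
tan(βl) = tan(29.5°) = 0.565
Z_in = Z_0·(Z_L + jZ_0·tanβl)/(Z_0 + jZ_L·tanβl)
     = 50·(152 + j34)/(46.8 + j85.9)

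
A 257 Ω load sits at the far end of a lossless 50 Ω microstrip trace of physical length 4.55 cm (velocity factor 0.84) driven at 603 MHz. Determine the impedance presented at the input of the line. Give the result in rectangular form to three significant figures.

Z_in ≈ 23 − j55.8 Ω

λ = v/f = 0.84·c / 603 MHz = 0.418 m
βl = 2π·l/λ = 2π × 0.109 = 39.2°
tan(βl) = tan(39.2°) = 0.815
Z_in = Z_0·(Z_L + jZ_0·tanβl)/(Z_0 + jZ_L·tanβl)
     = 50·(257 + j40.8)/(50 + j210)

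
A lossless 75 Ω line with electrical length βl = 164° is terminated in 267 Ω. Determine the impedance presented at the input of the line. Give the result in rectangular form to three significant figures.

Z_in ≈ 142 + j123 Ω

tan(βl) = tan(164°) = -0.287
Z_in = Z_0·(Z_L + jZ_0·tanβl)/(Z_0 + jZ_L·tanβl)
     = 75·(267 − j21.5)/(75 − j76.6)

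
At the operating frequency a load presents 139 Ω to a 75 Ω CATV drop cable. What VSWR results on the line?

VSWR ≈ 1.85

For a purely resistive load, VSWR = R_L/Z_0 or Z_0/R_L (whichever > 1) = 139/75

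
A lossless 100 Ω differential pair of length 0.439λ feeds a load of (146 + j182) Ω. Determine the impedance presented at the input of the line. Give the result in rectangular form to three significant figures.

Z_in ≈ 50.6 + j98.9 Ω

βl = 2π × 0.439 = 158°
tan(βl) = tan(158°) = -0.403
Z_in = Z_0·(Z_L + jZ_0·tanβl)/(Z_0 + jZ_L·tanβl)
     = 100·(146 + j142)/(173 − j58.9)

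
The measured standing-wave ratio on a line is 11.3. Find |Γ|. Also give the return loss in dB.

|Γ| = (S − 1)/(S + 1) = (11.3 − 1)/(11.3 + 1) = 10.3/12.3
RL = −20·log₁₀|Γ| = −20·log₁₀(0.837)

|Γ| ≈ 0.837; return loss ≈ 1.54 dB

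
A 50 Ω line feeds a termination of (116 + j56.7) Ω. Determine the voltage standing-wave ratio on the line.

Γ = (Z_L − Z_0)/(Z_L + Z_0) = (66 + j56.7)/(166 + j56.7)
|Γ| = 87/175 = 0.496
VSWR = (1 + |Γ|)/(1 − |Γ|) = 1.5/0.504

VSWR ≈ 2.97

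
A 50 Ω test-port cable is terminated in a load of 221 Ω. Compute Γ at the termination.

Γ = 0.631

Γ = (Z_L − Z_0)/(Z_L + Z_0) = (221 − 50)/(221 + 50) = 171/271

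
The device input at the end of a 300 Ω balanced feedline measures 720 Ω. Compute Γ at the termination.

Γ = (Z_L − Z_0)/(Z_L + Z_0) = (720 − 300)/(720 + 300) = 420/1020

Γ = 0.412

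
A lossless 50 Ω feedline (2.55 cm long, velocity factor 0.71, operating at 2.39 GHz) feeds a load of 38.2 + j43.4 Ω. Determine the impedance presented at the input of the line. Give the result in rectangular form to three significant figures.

λ = v/f = 0.71·c / 2.39 GHz = 0.0891 m
βl = 2π·l/λ = 2π × 0.286 = 103°
tan(βl) = tan(103°) = -4.33
Z_in = Z_0·(Z_L + jZ_0·tanβl)/(Z_0 + jZ_L·tanβl)
     = 50·(38.2 − j173)/(238 − j165)

Z_in ≈ 22.5 − j20.8 Ω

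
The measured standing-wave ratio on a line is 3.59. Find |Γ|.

|Γ| ≈ 0.564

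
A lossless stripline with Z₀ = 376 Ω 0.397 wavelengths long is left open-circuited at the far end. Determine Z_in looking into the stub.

Z_in ≈ +j498 Ω

βl = 2π × 0.397 = 143°
tan(βl) = -0.756
For an open-circuited stub, Z_in = −jZ_0·cot(βl) = −jZ_0/tan(βl)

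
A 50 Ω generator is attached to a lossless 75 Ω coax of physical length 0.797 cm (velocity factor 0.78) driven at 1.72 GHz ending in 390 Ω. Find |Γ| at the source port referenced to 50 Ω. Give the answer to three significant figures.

λ = v/f = 0.78·c / 1.72 GHz = 0.136 m
βl = 2π·l/λ = 2π × 0.0586 = 21.1°
tan(βl) = 0.386
Z_in = Z_0·(Z_L + jZ_0·tanβl)/(Z_0 + jZ_L·tanβl) = 89.2 − j150 Ω
Γ_s = (Z_in − Z_s)/(Z_in + Z_s) = (39.2 − j150)/(139 − j150), |Γ_s| = 0.758

|Γ| ≈ 0.758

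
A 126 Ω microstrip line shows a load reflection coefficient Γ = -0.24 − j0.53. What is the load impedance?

Z_L ≈ 45.8 − j73.4 Ω

Z_L = Z_0·(1 + Γ)/(1 − Γ) = 126·(0.76 − j0.53)/(1.24 + j0.53)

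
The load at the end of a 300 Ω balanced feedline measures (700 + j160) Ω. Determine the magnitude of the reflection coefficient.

|Γ| ≈ 0.425

Γ = (Z_L − Z_0)/(Z_L + Z_0) = (400 + j160)/(1000 + j160)
|Γ| = 431/1010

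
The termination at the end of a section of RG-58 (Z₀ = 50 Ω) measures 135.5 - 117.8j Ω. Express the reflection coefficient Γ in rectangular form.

Γ = (Z_L − Z_0)/(Z_L + Z_0) = (85.5 − j117.8)/(185.5 − j117.8)

Γ ≈ 0.616 − j0.244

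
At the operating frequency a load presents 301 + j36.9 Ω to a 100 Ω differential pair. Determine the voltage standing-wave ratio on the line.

VSWR ≈ 3.06

Γ = (Z_L − Z_0)/(Z_L + Z_0) = (201 + j36.9)/(401 + j36.9)
|Γ| = 204/403 = 0.507
VSWR = (1 + |Γ|)/(1 − |Γ|) = 1.51/0.493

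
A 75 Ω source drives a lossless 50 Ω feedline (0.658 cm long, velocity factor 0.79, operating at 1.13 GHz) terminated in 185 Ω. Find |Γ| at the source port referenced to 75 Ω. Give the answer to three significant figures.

λ = v/f = 0.79·c / 1.13 GHz = 0.21 m
βl = 2π·l/λ = 2π × 0.0314 = 11.3°
tan(βl) = 0.2
Z_in = Z_0·(Z_L + jZ_0·tanβl)/(Z_0 + jZ_L·tanβl) = 124 − j82 Ω
Γ_s = (Z_in − Z_s)/(Z_in + Z_s) = (49.4 − j82)/(199 − j82), |Γ_s| = 0.444

|Γ| ≈ 0.444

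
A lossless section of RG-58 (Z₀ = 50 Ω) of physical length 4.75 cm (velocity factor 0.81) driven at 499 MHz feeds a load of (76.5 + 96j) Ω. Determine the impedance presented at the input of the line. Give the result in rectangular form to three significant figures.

λ = v/f = 0.81·c / 499 MHz = 0.487 m
βl = 2π·l/λ = 2π × 0.0975 = 35.1°
tan(βl) = tan(35.1°) = 0.703
Z_in = Z_0·(Z_L + jZ_0·tanβl)/(Z_0 + jZ_L·tanβl)
     = 50·(76.5 + j131)/(-17.5 + j53.8)

Z_in ≈ 89.3 − j100 Ω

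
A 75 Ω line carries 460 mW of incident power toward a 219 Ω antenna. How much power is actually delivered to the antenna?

Γ = (219 − 75)/(219 + 75) = 0.49
|Γ|² = 0.24
P_refl = |Γ|²·P_inc = 110 mW, P_del = (1 − |Γ|²)·P_inc = 350 mW

P_delivered ≈ 350 mW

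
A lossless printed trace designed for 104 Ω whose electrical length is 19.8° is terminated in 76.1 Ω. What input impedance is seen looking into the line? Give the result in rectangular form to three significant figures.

Z_in ≈ 80.4 + j16.3 Ω

tan(βl) = tan(19.8°) = 0.36
Z_in = Z_0·(Z_L + jZ_0·tanβl)/(Z_0 + jZ_L·tanβl)
     = 104·(76.1 + j37.4)/(104 + j27.4)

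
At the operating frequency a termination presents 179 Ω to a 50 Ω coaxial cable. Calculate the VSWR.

VSWR ≈ 3.58

Γ = (179 − 50)/(179 + 50) = 0.563
VSWR = (1 + 0.563)/(1 − 0.563)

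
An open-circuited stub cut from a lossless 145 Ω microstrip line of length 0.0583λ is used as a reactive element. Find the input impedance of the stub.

βl = 2π × 0.0583 = 21°
tan(βl) = 0.384
For an open-circuited stub, Z_in = −jZ_0·cot(βl) = −jZ_0/tan(βl)

Z_in ≈ −j378 Ω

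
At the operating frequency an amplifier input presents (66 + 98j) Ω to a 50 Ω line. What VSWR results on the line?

Γ = (Z_L − Z_0)/(Z_L + Z_0) = (16 + j98)/(116 + j98)
|Γ| = 99.3/152 = 0.654
VSWR = (1 + |Γ|)/(1 − |Γ|) = 1.65/0.346

VSWR ≈ 4.78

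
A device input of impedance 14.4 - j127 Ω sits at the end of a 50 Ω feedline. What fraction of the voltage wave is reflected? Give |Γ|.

|Γ| ≈ 0.926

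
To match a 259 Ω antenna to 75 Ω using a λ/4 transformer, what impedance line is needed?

Z_qwt = √(Z_0·R_L) = √(75 × 259) = √19420

Z_qwt ≈ 139 Ω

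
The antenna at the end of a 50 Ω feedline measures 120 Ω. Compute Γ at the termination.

Γ = (Z_L − Z_0)/(Z_L + Z_0) = (120 − 50)/(120 + 50) = 70/170

Γ = 0.412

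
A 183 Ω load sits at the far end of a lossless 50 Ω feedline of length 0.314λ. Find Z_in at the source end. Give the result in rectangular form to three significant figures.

Z_in ≈ 15.9 + j19.4 Ω

βl = 2π × 0.314 = 113°
tan(βl) = tan(113°) = -2.35
Z_in = Z_0·(Z_L + jZ_0·tanβl)/(Z_0 + jZ_L·tanβl)
     = 50·(183 − j118)/(50 − j430)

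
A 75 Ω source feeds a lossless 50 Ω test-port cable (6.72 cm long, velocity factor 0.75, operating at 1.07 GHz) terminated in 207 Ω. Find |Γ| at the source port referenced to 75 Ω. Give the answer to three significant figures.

|Γ| ≈ 0.697

λ = v/f = 0.75·c / 1.07 GHz = 0.21 m
βl = 2π·l/λ = 2π × 0.32 = 115°
tan(βl) = -2.14
Z_in = Z_0·(Z_L + jZ_0·tanβl)/(Z_0 + jZ_L·tanβl) = 14.5 + j21.7 Ω
Γ_s = (Z_in − Z_s)/(Z_in + Z_s) = (-60.5 + j21.7)/(89.5 + j21.7), |Γ_s| = 0.697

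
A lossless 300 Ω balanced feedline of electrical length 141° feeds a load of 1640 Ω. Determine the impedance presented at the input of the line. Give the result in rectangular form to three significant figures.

tan(βl) = tan(141°) = -0.81
Z_in = Z_0·(Z_L + jZ_0·tanβl)/(Z_0 + jZ_L·tanβl)
     = 300·(1640 − j243)/(300 − j1330)

Z_in ≈ 132 + j341 Ω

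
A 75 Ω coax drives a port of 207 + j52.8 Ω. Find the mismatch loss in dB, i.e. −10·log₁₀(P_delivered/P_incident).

Γ = (132 + j52.8)/(282 + j52.8), |Γ| = 0.496
|Γ|² = 0.246, so P_del/P_inc = 1 − |Γ|² = 0.754
ML = −10·log₁₀(1 − |Γ|²)

mismatch loss ≈ 1.22 dB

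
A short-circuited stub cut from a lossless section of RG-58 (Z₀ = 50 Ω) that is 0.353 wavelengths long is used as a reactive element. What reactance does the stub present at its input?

X_in ≈ -66.2 Ω (capacitive)

βl = 2π × 0.353 = 127°
tan(βl) = -1.32
For a short-circuited stub, Z_in = jZ_0·tan(βl)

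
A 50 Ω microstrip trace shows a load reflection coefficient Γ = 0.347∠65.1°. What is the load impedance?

Z_L ≈ 53.1 + j38 Ω

Z_L = Z_0·(1 + Γ)/(1 − Γ) = 50·(1.15 + j0.315)/(0.854 − j0.315)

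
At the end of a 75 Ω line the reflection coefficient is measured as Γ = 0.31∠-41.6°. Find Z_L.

Z_L = Z_0·(1 + Γ)/(1 − Γ) = 75·(1.23 − j0.206)/(0.768 + j0.206)

Z_L ≈ 107 − j48.8 Ω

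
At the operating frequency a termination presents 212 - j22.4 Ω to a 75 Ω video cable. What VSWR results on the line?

Γ = (Z_L − Z_0)/(Z_L + Z_0) = (137 − j22.4)/(287 − j22.4)
|Γ| = 139/288 = 0.482
VSWR = (1 + |Γ|)/(1 − |Γ|) = 1.48/0.518

VSWR ≈ 2.86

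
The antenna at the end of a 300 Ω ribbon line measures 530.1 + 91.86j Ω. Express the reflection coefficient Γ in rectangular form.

Γ = (Z_L − Z_0)/(Z_L + Z_0) = (230.1 + j91.86)/(830.1 + j91.86)

Γ ≈ 0.286 + j0.079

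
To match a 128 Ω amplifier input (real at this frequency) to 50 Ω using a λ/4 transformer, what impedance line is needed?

Z_qwt = √(Z_0·R_L) = √(50 × 128) = √6400

Z_qwt ≈ 80 Ω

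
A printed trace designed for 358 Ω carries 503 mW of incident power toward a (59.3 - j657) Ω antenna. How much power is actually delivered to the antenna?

P_delivered ≈ 70.5 mW

|Γ| = |(-298.7 − j657)/(417.3 − j657)| = 0.927
|Γ|² = 0.86
P_refl = |Γ|²·P_inc = 432 mW, P_del = (1 − |Γ|²)·P_inc = 70.5 mW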